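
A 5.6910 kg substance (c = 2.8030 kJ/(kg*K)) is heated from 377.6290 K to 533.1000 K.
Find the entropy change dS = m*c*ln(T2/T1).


T2/T1 = 1.4117
ln(T2/T1) = 0.3448
dS = 5.6910 * 2.8030 * 0.3448 = 5.5002 kJ/K

5.5002 kJ/K


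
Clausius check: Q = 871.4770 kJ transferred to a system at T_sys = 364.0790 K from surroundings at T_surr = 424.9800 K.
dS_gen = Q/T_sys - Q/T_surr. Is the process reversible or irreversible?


dS_sys = 871.4770/364.0790 = 2.3936 kJ/K
dS_surr = -871.4770/424.9800 = -2.0506 kJ/K
dS_gen = 2.3936 - 2.0506 = 0.3430 kJ/K (irreversible)

dS_gen = 0.3430 kJ/K, irreversible


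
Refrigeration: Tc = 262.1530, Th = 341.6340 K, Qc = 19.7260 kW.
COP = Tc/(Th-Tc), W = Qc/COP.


COP = 262.1530 / 79.4810 = 3.2983
W = 19.7260 / 3.2983 = 5.9806 kW

COP = 3.2983, W = 5.9806 kW


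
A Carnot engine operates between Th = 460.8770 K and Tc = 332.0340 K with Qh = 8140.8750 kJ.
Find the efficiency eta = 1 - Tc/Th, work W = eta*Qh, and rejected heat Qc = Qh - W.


eta = 1 - 332.0340/460.8770 = 0.2796
W = 0.2796 * 8140.8750 = 2275.8670 kJ
Qc = 8140.8750 - 2275.8670 = 5865.0080 kJ

eta = 27.9560%, W = 2275.8670 kJ, Qc = 5865.0080 kJ


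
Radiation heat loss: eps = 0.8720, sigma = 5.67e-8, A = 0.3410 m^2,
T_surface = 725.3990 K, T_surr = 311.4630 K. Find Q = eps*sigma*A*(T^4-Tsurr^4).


T^4 = 2.7689e+11
Tsurr^4 = 9.4108e+09
Q = 0.8720 * 5.67e-8 * 0.3410 * 2.6748e+11 = 4509.6675 W

4509.6675 W


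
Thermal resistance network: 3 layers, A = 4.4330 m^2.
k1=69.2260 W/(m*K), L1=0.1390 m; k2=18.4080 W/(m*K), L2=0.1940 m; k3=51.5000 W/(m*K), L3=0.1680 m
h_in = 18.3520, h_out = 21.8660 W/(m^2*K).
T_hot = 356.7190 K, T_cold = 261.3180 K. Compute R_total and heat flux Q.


R_conv_in = 1/(18.3520*4.4330) = 0.0123
R_1 = 0.1390/(69.2260*4.4330) = 0.0005
R_2 = 0.1940/(18.4080*4.4330) = 0.0024
R_3 = 0.1680/(51.5000*4.4330) = 0.0007
R_conv_out = 1/(21.8660*4.4330) = 0.0103
R_total = 0.0262 K/W
Q = 95.4010 / 0.0262 = 3644.7924 W

R_total = 0.0262 K/W, Q = 3644.7924 W


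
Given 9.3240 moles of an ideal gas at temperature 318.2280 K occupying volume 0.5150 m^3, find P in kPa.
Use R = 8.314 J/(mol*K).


P = nRT/V = 9.3240 * 8.314 * 318.2280 / 0.5150
= 24668.9505 / 0.5150 = 47900.8749 Pa = 47.9009 kPa

47.9009 kPa


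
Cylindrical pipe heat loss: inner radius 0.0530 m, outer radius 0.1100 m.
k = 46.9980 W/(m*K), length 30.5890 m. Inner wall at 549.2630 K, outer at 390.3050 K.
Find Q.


dT = 158.9580 K
ln(ro/ri) = 0.7302
Q = 2*pi*46.9980*30.5890*158.9580 / 0.7302 = 1966400.4016 W

1966400.4016 W


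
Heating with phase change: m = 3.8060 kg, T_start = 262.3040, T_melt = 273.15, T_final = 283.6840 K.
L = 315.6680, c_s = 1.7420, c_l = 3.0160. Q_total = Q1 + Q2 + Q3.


Q1 (sensible, solid) = 3.8060 * 1.7420 * 10.8460 = 71.9095 kJ
Q2 (latent) = 3.8060 * 315.6680 = 1201.4324 kJ
Q3 (sensible, liquid) = 3.8060 * 3.0160 * 10.5340 = 120.9187 kJ
Q_total = 1394.2606 kJ

1394.2606 kJ


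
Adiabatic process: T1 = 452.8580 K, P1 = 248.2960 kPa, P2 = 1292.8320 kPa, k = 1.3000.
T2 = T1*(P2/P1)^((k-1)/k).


(k-1)/k = 0.2308
(P2/P1)^exp = 1.4634
T2 = 452.8580 * 1.4634 = 662.7121 K

662.7121 K


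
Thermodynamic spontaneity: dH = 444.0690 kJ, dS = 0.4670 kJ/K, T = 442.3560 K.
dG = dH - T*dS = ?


T*dS = 442.3560 * 0.4670 = 206.5803 kJ
dG = 444.0690 - 206.5803 = 237.4887 kJ (non-spontaneous)

dG = 237.4887 kJ, non-spontaneous


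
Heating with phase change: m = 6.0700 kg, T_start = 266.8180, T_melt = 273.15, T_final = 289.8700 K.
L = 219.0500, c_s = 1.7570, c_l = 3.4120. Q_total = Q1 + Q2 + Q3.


Q1 (sensible, solid) = 6.0700 * 1.7570 * 6.3320 = 67.5307 kJ
Q2 (latent) = 6.0700 * 219.0500 = 1329.6335 kJ
Q3 (sensible, liquid) = 6.0700 * 3.4120 * 16.7200 = 346.2852 kJ
Q_total = 1743.4495 kJ

1743.4495 kJ


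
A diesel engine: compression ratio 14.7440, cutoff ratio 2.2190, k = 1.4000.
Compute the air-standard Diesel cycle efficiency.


r^(k-1) = 2.9339
rc^k = 3.0523
eta = 0.5901 = 59.0124%

59.0124%


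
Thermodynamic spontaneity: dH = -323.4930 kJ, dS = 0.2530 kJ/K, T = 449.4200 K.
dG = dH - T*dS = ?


T*dS = 449.4200 * 0.2530 = 113.7033 kJ
dG = -323.4930 - 113.7033 = -437.1963 kJ (spontaneous)

dG = -437.1963 kJ, spontaneous


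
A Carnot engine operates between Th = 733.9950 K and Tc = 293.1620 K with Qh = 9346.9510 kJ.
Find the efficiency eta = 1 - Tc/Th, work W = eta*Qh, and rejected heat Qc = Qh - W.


eta = 1 - 293.1620/733.9950 = 0.6006
W = 0.6006 * 9346.9510 = 5613.7228 kJ
Qc = 9346.9510 - 5613.7228 = 3733.2282 kJ

eta = 60.0594%, W = 5613.7228 kJ, Qc = 3733.2282 kJ


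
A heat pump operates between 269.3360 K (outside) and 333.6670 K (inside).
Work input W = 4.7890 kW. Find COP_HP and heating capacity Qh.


COP = 333.6670 / 64.3310 = 5.1867
Qh = 5.1867 * 4.7890 = 24.8392 kW

COP = 5.1867, Qh = 24.8392 kW


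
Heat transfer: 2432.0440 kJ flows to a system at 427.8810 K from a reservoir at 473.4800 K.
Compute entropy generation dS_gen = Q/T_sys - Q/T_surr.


dS_sys = 2432.0440/427.8810 = 5.6839 kJ/K
dS_surr = -2432.0440/473.4800 = -5.1365 kJ/K
dS_gen = 5.6839 - 5.1365 = 0.5474 kJ/K (irreversible)

dS_gen = 0.5474 kJ/K, irreversible


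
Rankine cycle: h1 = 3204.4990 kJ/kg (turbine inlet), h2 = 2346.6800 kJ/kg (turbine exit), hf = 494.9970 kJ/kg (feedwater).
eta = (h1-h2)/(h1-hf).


W = 857.8190 kJ/kg
Q_in = 2709.5020 kJ/kg
eta = 0.3166 = 31.6597%

eta = 31.6597%


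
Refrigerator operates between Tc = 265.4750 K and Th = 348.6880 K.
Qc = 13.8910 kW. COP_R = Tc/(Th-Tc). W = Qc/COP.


COP = 265.4750 / 83.2130 = 3.1903
W = 13.8910 / 3.1903 = 4.3541 kW

COP = 3.1903, W = 4.3541 kW


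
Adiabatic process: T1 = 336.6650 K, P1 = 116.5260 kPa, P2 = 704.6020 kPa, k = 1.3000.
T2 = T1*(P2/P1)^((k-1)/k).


(k-1)/k = 0.2308
(P2/P1)^exp = 1.5148
T2 = 336.6650 * 1.5148 = 509.9751 K

509.9751 K


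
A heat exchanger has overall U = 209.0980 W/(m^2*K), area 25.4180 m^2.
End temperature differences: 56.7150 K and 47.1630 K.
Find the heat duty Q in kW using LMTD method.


LMTD = 51.7923 K
Q = 209.0980 * 25.4180 * 51.7923 = 275268.3403 W = 275.2683 kW

275.2683 kW


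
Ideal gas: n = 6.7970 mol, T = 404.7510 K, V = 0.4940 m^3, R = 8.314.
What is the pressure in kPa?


P = nRT/V = 6.7970 * 8.314 * 404.7510 / 0.4940
= 22872.5834 / 0.4940 = 46300.7762 Pa = 46.3008 kPa

46.3008 kPa


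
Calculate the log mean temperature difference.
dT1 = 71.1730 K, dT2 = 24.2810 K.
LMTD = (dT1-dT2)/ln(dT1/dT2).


dT1/dT2 = 2.9312
ln(dT1/dT2) = 1.0754
LMTD = 46.8920 / 1.0754 = 43.6035 K

43.6035 K


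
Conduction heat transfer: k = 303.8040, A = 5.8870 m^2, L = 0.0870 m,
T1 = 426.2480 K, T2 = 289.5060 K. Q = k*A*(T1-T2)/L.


dT = 136.7420 K
Q = 303.8040 * 5.8870 * 136.7420 / 0.0870 = 2811060.5378 W

2811060.5378 W


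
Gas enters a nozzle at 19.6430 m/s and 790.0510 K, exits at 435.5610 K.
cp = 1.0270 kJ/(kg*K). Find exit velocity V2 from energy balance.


dT = 354.4900 K
2*cp*1000*dT = 728122.4600
V1^2 = 385.8474
V2 = sqrt(728508.3074) = 853.5270 m/s

853.5270 m/s


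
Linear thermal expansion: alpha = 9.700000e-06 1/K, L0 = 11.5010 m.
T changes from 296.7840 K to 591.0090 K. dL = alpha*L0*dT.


dT = 294.2250 K
dL = 9.700000e-06 * 11.5010 * 294.2250 = 0.032824 m
L_final = 11.533824 m

dL = 0.032824 m


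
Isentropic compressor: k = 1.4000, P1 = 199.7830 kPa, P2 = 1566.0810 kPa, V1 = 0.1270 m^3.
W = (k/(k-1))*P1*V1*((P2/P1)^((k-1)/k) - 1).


(k-1)/k = 0.2857
(P2/P1)^exp = 1.8009
W = 3.5000 * 199.7830 * 0.1270 * (1.8009 - 1) = 71.1272 kJ

71.1272 kJ


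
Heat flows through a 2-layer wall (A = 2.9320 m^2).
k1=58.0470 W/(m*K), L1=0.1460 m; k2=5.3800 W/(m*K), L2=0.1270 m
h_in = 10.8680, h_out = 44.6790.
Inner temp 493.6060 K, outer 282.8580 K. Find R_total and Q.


R_conv_in = 1/(10.8680*2.9320) = 0.0314
R_1 = 0.1460/(58.0470*2.9320) = 0.0009
R_2 = 0.1270/(5.3800*2.9320) = 0.0081
R_conv_out = 1/(44.6790*2.9320) = 0.0076
R_total = 0.0479 K/W
Q = 210.7480 / 0.0479 = 4397.4487 W

R_total = 0.0479 K/W, Q = 4397.4487 W


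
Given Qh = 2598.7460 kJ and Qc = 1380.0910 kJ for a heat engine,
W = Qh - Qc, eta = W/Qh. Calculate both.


W = 2598.7460 - 1380.0910 = 1218.6550 kJ
eta = 1218.6550 / 2598.7460 = 0.4689 = 46.8940%

W = 1218.6550 kJ, eta = 46.8940%


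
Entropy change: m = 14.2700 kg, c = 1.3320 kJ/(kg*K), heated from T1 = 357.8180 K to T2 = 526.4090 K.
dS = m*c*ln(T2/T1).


T2/T1 = 1.4712
ln(T2/T1) = 0.3861
dS = 14.2700 * 1.3320 * 0.3861 = 7.3380 kJ/K

7.3380 kJ/K


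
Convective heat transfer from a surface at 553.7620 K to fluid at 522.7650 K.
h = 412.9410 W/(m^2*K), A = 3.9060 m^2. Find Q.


dT = 30.9970 K
Q = 412.9410 * 3.9060 * 30.9970 = 49996.5351 W

49996.5351 W


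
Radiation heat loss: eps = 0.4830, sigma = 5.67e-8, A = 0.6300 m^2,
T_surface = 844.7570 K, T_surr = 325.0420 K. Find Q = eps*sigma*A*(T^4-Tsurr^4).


T^4 = 5.0925e+11
Tsurr^4 = 1.1162e+10
Q = 0.4830 * 5.67e-8 * 0.6300 * 4.9808e+11 = 8593.5485 W

8593.5485 W


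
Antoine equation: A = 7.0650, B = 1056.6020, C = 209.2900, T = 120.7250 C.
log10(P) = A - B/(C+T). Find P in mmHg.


C+T = 330.0150
B/(C+T) = 3.2017
log10(P) = 7.0650 - 3.2017 = 3.8633
P = 10^3.8633 = 7299.9736 mmHg

7299.9736 mmHg


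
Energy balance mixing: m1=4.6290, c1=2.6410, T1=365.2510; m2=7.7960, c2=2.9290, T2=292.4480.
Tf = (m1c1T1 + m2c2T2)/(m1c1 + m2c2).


num = 11143.1617
den = 35.0597
Tf = 317.8342 K

317.8342 K


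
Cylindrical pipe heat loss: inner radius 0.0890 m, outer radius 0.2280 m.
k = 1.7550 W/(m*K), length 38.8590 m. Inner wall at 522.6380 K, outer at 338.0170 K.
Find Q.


dT = 184.6210 K
ln(ro/ri) = 0.9407
Q = 2*pi*1.7550*38.8590*184.6210 / 0.9407 = 84095.7968 W

84095.7968 W


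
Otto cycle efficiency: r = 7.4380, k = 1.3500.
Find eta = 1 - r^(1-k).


r^(k-1) = 2.0184
eta = 1 - 1/2.0184 = 0.5046 = 50.4561%

50.4561%


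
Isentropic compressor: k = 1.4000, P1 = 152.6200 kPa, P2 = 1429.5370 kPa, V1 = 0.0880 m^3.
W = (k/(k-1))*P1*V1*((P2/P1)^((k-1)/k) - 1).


(k-1)/k = 0.2857
(P2/P1)^exp = 1.8949
W = 3.5000 * 152.6200 * 0.0880 * (1.8949 - 1) = 42.0684 kJ

42.0684 kJ


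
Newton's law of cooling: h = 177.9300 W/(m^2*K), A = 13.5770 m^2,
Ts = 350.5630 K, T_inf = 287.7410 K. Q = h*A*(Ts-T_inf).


dT = 62.8220 K
Q = 177.9300 * 13.5770 * 62.8220 = 151762.5989 W

151762.5989 W


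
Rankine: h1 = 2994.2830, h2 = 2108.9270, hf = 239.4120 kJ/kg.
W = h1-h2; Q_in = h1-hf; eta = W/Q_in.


W = 885.3560 kJ/kg
Q_in = 2754.8710 kJ/kg
eta = 0.3214 = 32.1378%

eta = 32.1378%


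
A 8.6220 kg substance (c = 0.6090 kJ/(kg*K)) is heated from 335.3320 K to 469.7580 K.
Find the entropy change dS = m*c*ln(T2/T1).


T2/T1 = 1.4009
ln(T2/T1) = 0.3371
dS = 8.6220 * 0.6090 * 0.3371 = 1.7700 kJ/K

1.7700 kJ/K


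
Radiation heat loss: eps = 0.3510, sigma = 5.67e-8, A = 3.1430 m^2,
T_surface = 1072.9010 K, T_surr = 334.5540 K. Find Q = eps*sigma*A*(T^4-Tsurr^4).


T^4 = 1.3251e+12
Tsurr^4 = 1.2528e+10
Q = 0.3510 * 5.67e-8 * 3.1430 * 1.3125e+12 = 82100.8594 W

82100.8594 W


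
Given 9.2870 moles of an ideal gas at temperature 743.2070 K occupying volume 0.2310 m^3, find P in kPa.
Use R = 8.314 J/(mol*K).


P = nRT/V = 9.2870 * 8.314 * 743.2070 / 0.2310
= 57384.5866 / 0.2310 = 248418.1237 Pa = 248.4181 kPa

248.4181 kPa


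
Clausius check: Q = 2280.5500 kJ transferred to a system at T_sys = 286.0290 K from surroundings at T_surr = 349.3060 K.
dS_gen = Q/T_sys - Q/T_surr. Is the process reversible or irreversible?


dS_sys = 2280.5500/286.0290 = 7.9731 kJ/K
dS_surr = -2280.5500/349.3060 = -6.5288 kJ/K
dS_gen = 7.9731 - 6.5288 = 1.4443 kJ/K (irreversible)

dS_gen = 1.4443 kJ/K, irreversible


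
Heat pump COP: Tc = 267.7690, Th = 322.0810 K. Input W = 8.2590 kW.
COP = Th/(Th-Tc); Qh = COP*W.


COP = 322.0810 / 54.3120 = 5.9302
Qh = 5.9302 * 8.2590 = 48.9775 kW

COP = 5.9302, Qh = 48.9775 kW


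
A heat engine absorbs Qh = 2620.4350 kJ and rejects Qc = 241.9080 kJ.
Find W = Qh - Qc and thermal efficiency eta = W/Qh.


W = 2620.4350 - 241.9080 = 2378.5270 kJ
eta = 2378.5270 / 2620.4350 = 0.9077 = 90.7684%

W = 2378.5270 kJ, eta = 90.7684%


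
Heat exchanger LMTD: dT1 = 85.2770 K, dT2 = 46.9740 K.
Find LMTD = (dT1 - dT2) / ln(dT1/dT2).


dT1/dT2 = 1.8154
ln(dT1/dT2) = 0.5963
LMTD = 38.3030 / 0.5963 = 64.2333 K

64.2333 K


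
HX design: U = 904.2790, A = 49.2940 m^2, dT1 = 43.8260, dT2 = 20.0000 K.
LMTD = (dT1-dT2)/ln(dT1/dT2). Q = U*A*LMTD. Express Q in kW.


LMTD = 30.3711 K
Q = 904.2790 * 49.2940 * 30.3711 = 1353809.2510 W = 1353.8093 kW

1353.8093 kW


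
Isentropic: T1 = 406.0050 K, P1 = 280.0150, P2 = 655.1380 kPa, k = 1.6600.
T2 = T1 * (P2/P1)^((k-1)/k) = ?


(k-1)/k = 0.3976
(P2/P1)^exp = 1.4021
T2 = 406.0050 * 1.4021 = 569.2492 K

569.2492 K


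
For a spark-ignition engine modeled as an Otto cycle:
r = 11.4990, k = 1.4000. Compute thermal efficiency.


r^(k-1) = 2.6562
eta = 1 - 1/2.6562 = 0.6235 = 62.3525%

62.3525%


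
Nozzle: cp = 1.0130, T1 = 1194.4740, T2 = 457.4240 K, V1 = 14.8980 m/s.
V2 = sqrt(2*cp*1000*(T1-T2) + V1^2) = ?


dT = 737.0500 K
2*cp*1000*dT = 1493263.3000
V1^2 = 221.9504
V2 = sqrt(1493485.2504) = 1222.0823 m/s

1222.0823 m/s


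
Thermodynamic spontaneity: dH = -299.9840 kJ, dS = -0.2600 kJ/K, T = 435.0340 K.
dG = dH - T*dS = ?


T*dS = 435.0340 * -0.2600 = -113.1088 kJ
dG = -299.9840 + 113.1088 = -186.8752 kJ (spontaneous)

dG = -186.8752 kJ, spontaneous


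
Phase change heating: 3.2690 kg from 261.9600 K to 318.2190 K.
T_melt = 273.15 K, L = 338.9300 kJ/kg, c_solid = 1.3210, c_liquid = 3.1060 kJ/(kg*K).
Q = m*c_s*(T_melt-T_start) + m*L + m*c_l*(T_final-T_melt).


Q1 (sensible, solid) = 3.2690 * 1.3210 * 11.1900 = 48.3223 kJ
Q2 (latent) = 3.2690 * 338.9300 = 1107.9622 kJ
Q3 (sensible, liquid) = 3.2690 * 3.1060 * 45.0690 = 457.6087 kJ
Q_total = 1613.8932 kJ

1613.8932 kJ


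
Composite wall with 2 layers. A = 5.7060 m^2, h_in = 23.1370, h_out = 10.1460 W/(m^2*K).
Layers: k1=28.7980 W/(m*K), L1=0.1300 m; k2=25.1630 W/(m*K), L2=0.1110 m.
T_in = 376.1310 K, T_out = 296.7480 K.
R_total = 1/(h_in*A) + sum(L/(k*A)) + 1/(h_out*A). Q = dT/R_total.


R_conv_in = 1/(23.1370*5.7060) = 0.0076
R_1 = 0.1300/(28.7980*5.7060) = 0.0008
R_2 = 0.1110/(25.1630*5.7060) = 0.0008
R_conv_out = 1/(10.1460*5.7060) = 0.0173
R_total = 0.0264 K/W
Q = 79.3830 / 0.0264 = 3005.5578 W

R_total = 0.0264 K/W, Q = 3005.5578 W


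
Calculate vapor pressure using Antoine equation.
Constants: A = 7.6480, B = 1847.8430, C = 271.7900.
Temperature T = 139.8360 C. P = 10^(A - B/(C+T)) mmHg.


C+T = 411.6260
B/(C+T) = 4.4891
log10(P) = 7.6480 - 4.4891 = 3.1589
P = 10^3.1589 = 1441.6807 mmHg

1441.6807 mmHg


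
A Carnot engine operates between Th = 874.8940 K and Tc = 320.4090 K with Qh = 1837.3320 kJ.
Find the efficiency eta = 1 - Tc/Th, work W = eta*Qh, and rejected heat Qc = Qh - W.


eta = 1 - 320.4090/874.8940 = 0.6338
W = 0.6338 * 1837.3320 = 1164.4531 kJ
Qc = 1837.3320 - 1164.4531 = 672.8789 kJ

eta = 63.3774%, W = 1164.4531 kJ, Qc = 672.8789 kJ


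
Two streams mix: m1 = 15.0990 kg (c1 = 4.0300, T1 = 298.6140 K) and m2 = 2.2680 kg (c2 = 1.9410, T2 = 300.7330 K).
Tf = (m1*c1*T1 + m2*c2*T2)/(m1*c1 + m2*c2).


num = 19494.2375
den = 65.2512
Tf = 298.7570 K

298.7570 K


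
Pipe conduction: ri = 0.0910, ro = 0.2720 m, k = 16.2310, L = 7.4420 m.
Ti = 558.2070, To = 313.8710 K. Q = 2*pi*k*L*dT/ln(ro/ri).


dT = 244.3360 K
ln(ro/ri) = 1.0949
Q = 2*pi*16.2310*7.4420*244.3360 / 1.0949 = 169360.0350 W

169360.0350 W


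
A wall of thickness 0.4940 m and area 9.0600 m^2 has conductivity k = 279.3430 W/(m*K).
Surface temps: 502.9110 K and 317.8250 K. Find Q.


dT = 185.0860 K
Q = 279.3430 * 9.0600 * 185.0860 / 0.4940 = 948227.6421 W

948227.6421 W


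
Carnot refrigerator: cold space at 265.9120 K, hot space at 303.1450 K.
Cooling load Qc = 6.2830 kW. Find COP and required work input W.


COP = 265.9120 / 37.2330 = 7.1418
W = 6.2830 / 7.1418 = 0.8797 kW

COP = 7.1418, W = 0.8797 kW


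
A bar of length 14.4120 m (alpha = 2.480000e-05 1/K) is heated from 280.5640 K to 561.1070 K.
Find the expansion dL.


dT = 280.5430 K
dL = 2.480000e-05 * 14.4120 * 280.5430 = 0.100271 m
L_final = 14.512271 m

dL = 0.100271 m


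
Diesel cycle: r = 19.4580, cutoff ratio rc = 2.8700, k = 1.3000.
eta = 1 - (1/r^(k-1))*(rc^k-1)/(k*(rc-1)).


r^(k-1) = 2.4363
rc^k = 3.9377
eta = 0.5040 = 50.3981%

50.3981%


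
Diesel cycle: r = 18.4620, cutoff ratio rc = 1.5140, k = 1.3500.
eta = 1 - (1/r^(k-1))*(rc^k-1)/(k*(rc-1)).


r^(k-1) = 2.7746
rc^k = 1.7505
eta = 0.6102 = 61.0171%

61.0171%


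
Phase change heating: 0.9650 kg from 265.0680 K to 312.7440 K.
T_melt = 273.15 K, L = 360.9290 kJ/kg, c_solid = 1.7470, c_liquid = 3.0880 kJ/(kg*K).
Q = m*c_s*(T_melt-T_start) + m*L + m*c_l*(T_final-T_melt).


Q1 (sensible, solid) = 0.9650 * 1.7470 * 8.0820 = 13.6251 kJ
Q2 (latent) = 0.9650 * 360.9290 = 348.2965 kJ
Q3 (sensible, liquid) = 0.9650 * 3.0880 * 39.5940 = 117.9870 kJ
Q_total = 479.9085 kJ

479.9085 kJ


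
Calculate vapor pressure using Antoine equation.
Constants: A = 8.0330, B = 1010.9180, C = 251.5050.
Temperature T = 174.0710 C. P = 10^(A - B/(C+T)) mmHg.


C+T = 425.5760
B/(C+T) = 2.3754
log10(P) = 8.0330 - 2.3754 = 5.6576
P = 10^5.6576 = 454557.4631 mmHg

454557.4631 mmHg


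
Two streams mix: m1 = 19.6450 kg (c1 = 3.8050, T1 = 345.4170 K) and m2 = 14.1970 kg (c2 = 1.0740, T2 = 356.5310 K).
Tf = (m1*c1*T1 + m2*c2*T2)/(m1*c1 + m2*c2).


num = 31255.8873
den = 89.9968
Tf = 347.3000 K

347.3000 K


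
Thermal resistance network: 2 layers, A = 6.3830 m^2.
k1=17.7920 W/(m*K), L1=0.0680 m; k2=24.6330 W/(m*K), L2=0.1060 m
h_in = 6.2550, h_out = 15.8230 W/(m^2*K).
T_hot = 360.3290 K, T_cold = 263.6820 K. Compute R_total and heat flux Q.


R_conv_in = 1/(6.2550*6.3830) = 0.0250
R_1 = 0.0680/(17.7920*6.3830) = 0.0006
R_2 = 0.1060/(24.6330*6.3830) = 0.0007
R_conv_out = 1/(15.8230*6.3830) = 0.0099
R_total = 0.0362 K/W
Q = 96.6470 / 0.0362 = 2668.2851 W

R_total = 0.0362 K/W, Q = 2668.2851 W


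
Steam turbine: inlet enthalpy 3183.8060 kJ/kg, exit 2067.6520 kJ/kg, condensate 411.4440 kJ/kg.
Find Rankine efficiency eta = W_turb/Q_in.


W = 1116.1540 kJ/kg
Q_in = 2772.3620 kJ/kg
eta = 0.4026 = 40.2600%

eta = 40.2600%


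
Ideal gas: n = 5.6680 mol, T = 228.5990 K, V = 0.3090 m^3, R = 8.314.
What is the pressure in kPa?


P = nRT/V = 5.6680 * 8.314 * 228.5990 / 0.3090
= 10772.4426 / 0.3090 = 34862.2737 Pa = 34.8623 kPa

34.8623 kPa


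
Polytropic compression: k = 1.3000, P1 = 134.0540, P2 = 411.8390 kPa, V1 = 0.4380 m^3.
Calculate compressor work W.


(k-1)/k = 0.2308
(P2/P1)^exp = 1.2957
W = 4.3333 * 134.0540 * 0.4380 * (1.2957 - 1) = 75.2237 kJ

75.2237 kJ


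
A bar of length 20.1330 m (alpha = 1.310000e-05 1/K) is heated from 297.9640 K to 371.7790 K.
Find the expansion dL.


dT = 73.8150 K
dL = 1.310000e-05 * 20.1330 * 73.8150 = 0.019468 m
L_final = 20.152468 m

dL = 0.019468 m


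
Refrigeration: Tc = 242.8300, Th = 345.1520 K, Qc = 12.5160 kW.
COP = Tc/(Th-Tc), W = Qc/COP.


COP = 242.8300 / 102.3220 = 2.3732
W = 12.5160 / 2.3732 = 5.2739 kW

COP = 2.3732, W = 5.2739 kW


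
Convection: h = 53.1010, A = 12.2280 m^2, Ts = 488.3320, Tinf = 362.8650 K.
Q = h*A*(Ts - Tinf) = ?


dT = 125.4670 K
Q = 53.1010 * 12.2280 * 125.4670 = 81468.1105 W

81468.1105 W


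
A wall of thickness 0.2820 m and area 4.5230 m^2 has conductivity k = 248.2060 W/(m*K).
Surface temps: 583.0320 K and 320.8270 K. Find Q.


dT = 262.2050 K
Q = 248.2060 * 4.5230 * 262.2050 / 0.2820 = 1043832.2826 W

1043832.2826 W


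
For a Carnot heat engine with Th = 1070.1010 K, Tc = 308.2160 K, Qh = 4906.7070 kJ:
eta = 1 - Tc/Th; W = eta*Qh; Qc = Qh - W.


eta = 1 - 308.2160/1070.1010 = 0.7120
W = 0.7120 * 4906.7070 = 3493.4520 kJ
Qc = 4906.7070 - 3493.4520 = 1413.2550 kJ

eta = 71.1975%, W = 3493.4520 kJ, Qc = 1413.2550 kJ


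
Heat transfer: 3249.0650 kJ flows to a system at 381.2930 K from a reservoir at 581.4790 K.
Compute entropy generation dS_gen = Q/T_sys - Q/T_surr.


dS_sys = 3249.0650/381.2930 = 8.5212 kJ/K
dS_surr = -3249.0650/581.4790 = -5.5876 kJ/K
dS_gen = 8.5212 - 5.5876 = 2.9336 kJ/K (irreversible)

dS_gen = 2.9336 kJ/K, irreversible


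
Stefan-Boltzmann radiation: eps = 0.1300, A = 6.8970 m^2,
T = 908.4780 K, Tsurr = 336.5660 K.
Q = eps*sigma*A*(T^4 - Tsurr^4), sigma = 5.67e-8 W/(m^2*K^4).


T^4 = 6.8117e+11
Tsurr^4 = 1.2832e+10
Q = 0.1300 * 5.67e-8 * 6.8970 * 6.6834e+11 = 33977.0161 W

33977.0161 W


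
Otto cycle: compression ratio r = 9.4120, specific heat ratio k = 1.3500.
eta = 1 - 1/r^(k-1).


r^(k-1) = 2.1917
eta = 1 - 1/2.1917 = 0.5437 = 54.3741%

54.3741%


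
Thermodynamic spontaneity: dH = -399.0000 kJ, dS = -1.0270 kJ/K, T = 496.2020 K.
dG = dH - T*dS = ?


T*dS = 496.2020 * -1.0270 = -509.5995 kJ
dG = -399.0000 + 509.5995 = 110.5995 kJ (non-spontaneous)

dG = 110.5995 kJ, non-spontaneous


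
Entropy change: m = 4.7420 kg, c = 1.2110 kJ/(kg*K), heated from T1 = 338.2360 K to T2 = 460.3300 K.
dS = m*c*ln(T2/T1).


T2/T1 = 1.3610
ln(T2/T1) = 0.3082
dS = 4.7420 * 1.2110 * 0.3082 = 1.7699 kJ/K

1.7699 kJ/K


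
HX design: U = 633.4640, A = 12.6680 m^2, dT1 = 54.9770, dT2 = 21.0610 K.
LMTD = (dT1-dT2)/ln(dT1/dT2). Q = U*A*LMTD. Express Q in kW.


LMTD = 35.3479 K
Q = 633.4640 * 12.6680 * 35.3479 = 283656.8626 W = 283.6569 kW

283.6569 kW


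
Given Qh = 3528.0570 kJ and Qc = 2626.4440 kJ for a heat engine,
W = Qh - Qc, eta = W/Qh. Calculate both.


W = 3528.0570 - 2626.4440 = 901.6130 kJ
eta = 901.6130 / 3528.0570 = 0.2556 = 25.5555%

W = 901.6130 kJ, eta = 25.5555%


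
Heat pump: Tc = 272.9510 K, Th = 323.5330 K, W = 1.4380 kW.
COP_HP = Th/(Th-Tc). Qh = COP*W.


COP = 323.5330 / 50.5820 = 6.3962
Qh = 6.3962 * 1.4380 = 9.1977 kW

COP = 6.3962, Qh = 9.1977 kW


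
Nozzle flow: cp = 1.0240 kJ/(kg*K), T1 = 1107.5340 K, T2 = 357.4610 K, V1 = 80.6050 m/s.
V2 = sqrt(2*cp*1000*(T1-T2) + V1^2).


dT = 750.0730 K
2*cp*1000*dT = 1536149.5040
V1^2 = 6497.1660
V2 = sqrt(1542646.6700) = 1242.0333 m/s

1242.0333 m/s


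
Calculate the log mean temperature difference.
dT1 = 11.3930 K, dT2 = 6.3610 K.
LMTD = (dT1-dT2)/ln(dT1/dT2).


dT1/dT2 = 1.7911
ln(dT1/dT2) = 0.5828
LMTD = 5.0320 / 0.5828 = 8.6340 K

8.6340 K


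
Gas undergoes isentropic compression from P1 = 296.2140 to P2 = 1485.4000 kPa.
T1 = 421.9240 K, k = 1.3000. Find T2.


(k-1)/k = 0.2308
(P2/P1)^exp = 1.4508
T2 = 421.9240 * 1.4508 = 612.1073 K

612.1073 K


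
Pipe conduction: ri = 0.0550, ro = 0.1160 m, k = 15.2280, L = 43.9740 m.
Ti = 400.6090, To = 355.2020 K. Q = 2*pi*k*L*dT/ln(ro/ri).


dT = 45.4070 K
ln(ro/ri) = 0.7463
Q = 2*pi*15.2280*43.9740*45.4070 / 0.7463 = 256007.7405 W

256007.7405 W


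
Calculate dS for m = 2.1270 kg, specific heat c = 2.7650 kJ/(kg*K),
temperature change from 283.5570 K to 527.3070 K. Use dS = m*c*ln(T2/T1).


T2/T1 = 1.8596
ln(T2/T1) = 0.6204
dS = 2.1270 * 2.7650 * 0.6204 = 3.6485 kJ/K

3.6485 kJ/K


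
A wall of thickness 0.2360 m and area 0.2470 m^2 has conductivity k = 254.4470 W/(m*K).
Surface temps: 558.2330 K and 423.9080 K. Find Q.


dT = 134.3250 K
Q = 254.4470 * 0.2470 * 134.3250 / 0.2360 = 35771.6633 W

35771.6633 W


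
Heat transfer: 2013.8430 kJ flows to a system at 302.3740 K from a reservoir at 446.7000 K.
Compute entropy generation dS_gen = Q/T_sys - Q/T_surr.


dS_sys = 2013.8430/302.3740 = 6.6601 kJ/K
dS_surr = -2013.8430/446.7000 = -4.5083 kJ/K
dS_gen = 6.6601 - 4.5083 = 2.1518 kJ/K (irreversible)

dS_gen = 2.1518 kJ/K, irreversible


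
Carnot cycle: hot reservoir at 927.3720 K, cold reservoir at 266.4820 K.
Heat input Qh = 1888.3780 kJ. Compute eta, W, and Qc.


eta = 1 - 266.4820/927.3720 = 0.7126
W = 0.7126 * 1888.3780 = 1345.7492 kJ
Qc = 1888.3780 - 1345.7492 = 542.6288 kJ

eta = 71.2648%, W = 1345.7492 kJ, Qc = 542.6288 kJ


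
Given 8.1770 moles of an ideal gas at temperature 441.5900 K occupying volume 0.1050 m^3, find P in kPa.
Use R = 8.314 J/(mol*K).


P = nRT/V = 8.1770 * 8.314 * 441.5900 / 0.1050
= 30020.8682 / 0.1050 = 285913.0306 Pa = 285.9130 kPa

285.9130 kPa


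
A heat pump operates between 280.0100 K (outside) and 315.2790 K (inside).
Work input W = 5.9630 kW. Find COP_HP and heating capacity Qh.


COP = 315.2790 / 35.2690 = 8.9393
Qh = 8.9393 * 5.9630 = 53.3048 kW

COP = 8.9393, Qh = 53.3048 kW


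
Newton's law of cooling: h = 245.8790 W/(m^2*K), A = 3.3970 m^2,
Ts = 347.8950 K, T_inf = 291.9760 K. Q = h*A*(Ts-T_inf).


dT = 55.9190 K
Q = 245.8790 * 3.3970 * 55.9190 = 46706.3986 W

46706.3986 W


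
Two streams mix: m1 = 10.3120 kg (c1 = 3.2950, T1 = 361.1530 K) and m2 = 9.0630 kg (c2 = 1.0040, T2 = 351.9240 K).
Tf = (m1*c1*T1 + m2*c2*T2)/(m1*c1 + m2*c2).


num = 15473.5162
den = 43.0773
Tf = 359.2036 K

359.2036 K


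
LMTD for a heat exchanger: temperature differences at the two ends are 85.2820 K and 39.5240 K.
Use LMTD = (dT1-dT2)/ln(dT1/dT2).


dT1/dT2 = 2.1577
ln(dT1/dT2) = 0.7691
LMTD = 45.7580 / 0.7691 = 59.4990 K

59.4990 K


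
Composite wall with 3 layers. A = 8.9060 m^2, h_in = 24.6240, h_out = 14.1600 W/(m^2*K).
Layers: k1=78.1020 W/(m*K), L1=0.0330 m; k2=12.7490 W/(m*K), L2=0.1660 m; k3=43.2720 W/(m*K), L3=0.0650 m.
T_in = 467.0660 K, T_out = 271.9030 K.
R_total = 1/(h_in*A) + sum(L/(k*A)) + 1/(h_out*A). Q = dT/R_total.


R_conv_in = 1/(24.6240*8.9060) = 0.0046
R_1 = 0.0330/(78.1020*8.9060) = 4.7443e-05
R_2 = 0.1660/(12.7490*8.9060) = 0.0015
R_3 = 0.0650/(43.2720*8.9060) = 0.0002
R_conv_out = 1/(14.1600*8.9060) = 0.0079
R_total = 0.0142 K/W
Q = 195.1630 / 0.0142 = 13775.2071 W

R_total = 0.0142 K/W, Q = 13775.2071 W


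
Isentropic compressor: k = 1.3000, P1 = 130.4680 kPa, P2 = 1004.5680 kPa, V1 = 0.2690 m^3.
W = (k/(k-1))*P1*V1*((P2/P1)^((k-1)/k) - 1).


(k-1)/k = 0.2308
(P2/P1)^exp = 1.6017
W = 4.3333 * 130.4680 * 0.2690 * (1.6017 - 1) = 91.5023 kJ

91.5023 kJ


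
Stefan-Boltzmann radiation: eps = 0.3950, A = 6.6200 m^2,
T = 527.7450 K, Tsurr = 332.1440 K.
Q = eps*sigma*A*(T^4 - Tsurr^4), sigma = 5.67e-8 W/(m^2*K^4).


T^4 = 7.7570e+10
Tsurr^4 = 1.2170e+10
Q = 0.3950 * 5.67e-8 * 6.6200 * 6.5400e+10 = 9696.5293 W

9696.5293 W


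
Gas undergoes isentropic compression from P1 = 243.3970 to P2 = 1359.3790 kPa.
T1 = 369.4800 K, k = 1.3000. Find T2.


(k-1)/k = 0.2308
(P2/P1)^exp = 1.4873
T2 = 369.4800 * 1.4873 = 549.5173 K

549.5173 K


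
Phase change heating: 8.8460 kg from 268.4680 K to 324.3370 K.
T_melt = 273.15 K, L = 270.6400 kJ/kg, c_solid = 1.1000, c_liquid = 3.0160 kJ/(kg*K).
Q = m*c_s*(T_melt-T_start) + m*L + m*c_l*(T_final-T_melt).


Q1 (sensible, solid) = 8.8460 * 1.1000 * 4.6820 = 45.5587 kJ
Q2 (latent) = 8.8460 * 270.6400 = 2394.0814 kJ
Q3 (sensible, liquid) = 8.8460 * 3.0160 * 51.1870 = 1365.6454 kJ
Q_total = 3805.2855 kJ

3805.2855 kJ


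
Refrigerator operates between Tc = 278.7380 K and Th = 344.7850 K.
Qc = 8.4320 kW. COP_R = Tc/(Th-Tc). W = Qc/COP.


COP = 278.7380 / 66.0470 = 4.2203
W = 8.4320 / 4.2203 = 1.9980 kW

COP = 4.2203, W = 1.9980 kW


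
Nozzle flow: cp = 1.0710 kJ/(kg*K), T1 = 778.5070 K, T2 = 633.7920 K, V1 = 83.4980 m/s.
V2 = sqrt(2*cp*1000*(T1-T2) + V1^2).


dT = 144.7150 K
2*cp*1000*dT = 309979.5300
V1^2 = 6971.9160
V2 = sqrt(316951.4460) = 562.9844 m/s

562.9844 m/s


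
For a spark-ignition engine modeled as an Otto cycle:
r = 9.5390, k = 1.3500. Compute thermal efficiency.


r^(k-1) = 2.2020
eta = 1 - 1/2.2020 = 0.5459 = 54.5876%

54.5876%


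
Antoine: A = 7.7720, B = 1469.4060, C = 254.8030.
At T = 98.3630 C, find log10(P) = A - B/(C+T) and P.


C+T = 353.1660
B/(C+T) = 4.1607
log10(P) = 7.7720 - 4.1607 = 3.6113
P = 10^3.6113 = 4086.3291 mmHg

4086.3291 mmHg


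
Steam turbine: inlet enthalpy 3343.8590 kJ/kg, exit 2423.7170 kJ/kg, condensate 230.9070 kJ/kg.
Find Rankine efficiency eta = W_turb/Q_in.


W = 920.1420 kJ/kg
Q_in = 3112.9520 kJ/kg
eta = 0.2956 = 29.5585%

eta = 29.5585%


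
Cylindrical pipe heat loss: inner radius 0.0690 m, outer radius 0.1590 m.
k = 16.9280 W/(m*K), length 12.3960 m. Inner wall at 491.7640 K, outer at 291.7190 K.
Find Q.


dT = 200.0450 K
ln(ro/ri) = 0.8348
Q = 2*pi*16.9280*12.3960*200.0450 / 0.8348 = 315946.4970 W

315946.4970 W


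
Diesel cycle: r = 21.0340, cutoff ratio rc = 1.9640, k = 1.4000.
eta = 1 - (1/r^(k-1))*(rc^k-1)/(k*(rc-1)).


r^(k-1) = 3.3820
rc^k = 2.5728
eta = 0.6554 = 65.5423%

65.5423%


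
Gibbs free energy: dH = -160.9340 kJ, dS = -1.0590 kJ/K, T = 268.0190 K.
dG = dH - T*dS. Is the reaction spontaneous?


T*dS = 268.0190 * -1.0590 = -283.8321 kJ
dG = -160.9340 + 283.8321 = 122.8981 kJ (non-spontaneous)

dG = 122.8981 kJ, non-spontaneous


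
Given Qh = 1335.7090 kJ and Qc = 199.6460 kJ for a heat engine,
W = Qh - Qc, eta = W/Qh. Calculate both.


W = 1335.7090 - 199.6460 = 1136.0630 kJ
eta = 1136.0630 / 1335.7090 = 0.8505 = 85.0532%

W = 1136.0630 kJ, eta = 85.0532%


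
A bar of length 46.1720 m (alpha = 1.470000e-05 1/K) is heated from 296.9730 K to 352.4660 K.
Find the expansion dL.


dT = 55.4930 K
dL = 1.470000e-05 * 46.1720 * 55.4930 = 0.037665 m
L_final = 46.209665 m

dL = 0.037665 m


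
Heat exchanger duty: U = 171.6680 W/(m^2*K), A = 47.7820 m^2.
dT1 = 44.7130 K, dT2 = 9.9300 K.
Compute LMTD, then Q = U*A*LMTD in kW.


LMTD = 23.1162 K
Q = 171.6680 * 47.7820 * 23.1162 = 189613.6891 W = 189.6137 kW

189.6137 kW


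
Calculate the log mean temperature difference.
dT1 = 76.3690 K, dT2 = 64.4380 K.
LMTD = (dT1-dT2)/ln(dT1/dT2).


dT1/dT2 = 1.1852
ln(dT1/dT2) = 0.1699
LMTD = 11.9310 / 0.1699 = 70.2347 K

70.2347 K


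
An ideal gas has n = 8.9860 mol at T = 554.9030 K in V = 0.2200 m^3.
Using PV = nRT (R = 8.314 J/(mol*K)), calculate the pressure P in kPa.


P = nRT/V = 8.9860 * 8.314 * 554.9030 / 0.2200
= 41456.5834 / 0.2200 = 188439.0154 Pa = 188.4390 kPa

188.4390 kPa


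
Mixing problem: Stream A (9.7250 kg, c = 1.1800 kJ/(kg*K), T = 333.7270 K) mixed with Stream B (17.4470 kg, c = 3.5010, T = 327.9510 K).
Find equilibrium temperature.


num = 23861.5698
den = 72.5574
Tf = 328.8645 K

328.8645 K


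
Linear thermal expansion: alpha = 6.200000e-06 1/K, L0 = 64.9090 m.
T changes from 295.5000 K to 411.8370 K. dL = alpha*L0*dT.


dT = 116.3370 K
dL = 6.200000e-06 * 64.9090 * 116.3370 = 0.046818 m
L_final = 64.955818 m

dL = 0.046818 m


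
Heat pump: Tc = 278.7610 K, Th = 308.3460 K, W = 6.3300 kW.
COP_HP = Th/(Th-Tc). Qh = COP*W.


COP = 308.3460 / 29.5850 = 10.4224
Qh = 10.4224 * 6.3300 = 65.9736 kW

COP = 10.4224, Qh = 65.9736 kW


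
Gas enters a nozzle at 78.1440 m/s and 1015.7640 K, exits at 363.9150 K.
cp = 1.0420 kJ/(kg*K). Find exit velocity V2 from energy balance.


dT = 651.8490 K
2*cp*1000*dT = 1358453.3160
V1^2 = 6106.4847
V2 = sqrt(1364559.8007) = 1168.1437 m/s

1168.1437 m/s


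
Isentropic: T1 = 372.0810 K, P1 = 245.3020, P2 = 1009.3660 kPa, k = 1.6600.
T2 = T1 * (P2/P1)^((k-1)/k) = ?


(k-1)/k = 0.3976
(P2/P1)^exp = 1.7549
T2 = 372.0810 * 1.7549 = 652.9744 K

652.9744 K


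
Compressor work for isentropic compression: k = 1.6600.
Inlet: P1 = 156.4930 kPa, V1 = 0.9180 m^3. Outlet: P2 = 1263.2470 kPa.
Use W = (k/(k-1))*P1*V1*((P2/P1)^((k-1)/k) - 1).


(k-1)/k = 0.3976
(P2/P1)^exp = 2.2941
W = 2.5152 * 156.4930 * 0.9180 * (2.2941 - 1) = 467.5937 kJ

467.5937 kJ


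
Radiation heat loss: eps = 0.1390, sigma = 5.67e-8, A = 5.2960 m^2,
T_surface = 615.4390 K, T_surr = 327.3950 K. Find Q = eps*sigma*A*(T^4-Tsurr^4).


T^4 = 1.4346e+11
Tsurr^4 = 1.1489e+10
Q = 0.1390 * 5.67e-8 * 5.2960 * 1.3197e+11 = 5508.5064 W

5508.5064 W


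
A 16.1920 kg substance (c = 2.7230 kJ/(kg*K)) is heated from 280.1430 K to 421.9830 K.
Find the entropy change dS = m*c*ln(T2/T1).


T2/T1 = 1.5063
ln(T2/T1) = 0.4097
dS = 16.1920 * 2.7230 * 0.4097 = 18.0625 kJ/K

18.0625 kJ/K


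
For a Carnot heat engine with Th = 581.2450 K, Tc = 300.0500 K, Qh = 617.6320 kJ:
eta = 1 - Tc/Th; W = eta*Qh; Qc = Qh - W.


eta = 1 - 300.0500/581.2450 = 0.4838
W = 0.4838 * 617.6320 = 298.7983 kJ
Qc = 617.6320 - 298.7983 = 318.8337 kJ

eta = 48.3781%, W = 298.7983 kJ, Qc = 318.8337 kJ


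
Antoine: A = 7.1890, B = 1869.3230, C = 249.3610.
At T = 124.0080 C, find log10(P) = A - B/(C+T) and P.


C+T = 373.3690
B/(C+T) = 5.0066
log10(P) = 7.1890 - 5.0066 = 2.1824
P = 10^2.1824 = 152.1819 mmHg

152.1819 mmHg


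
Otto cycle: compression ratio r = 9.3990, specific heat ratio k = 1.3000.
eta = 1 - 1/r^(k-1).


r^(k-1) = 1.9585
eta = 1 - 1/1.9585 = 0.4894 = 48.9406%

48.9406%


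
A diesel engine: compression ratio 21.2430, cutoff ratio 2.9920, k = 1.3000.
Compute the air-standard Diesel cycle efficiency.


r^(k-1) = 2.5013
rc^k = 4.1567
eta = 0.5127 = 51.2654%

51.2654%


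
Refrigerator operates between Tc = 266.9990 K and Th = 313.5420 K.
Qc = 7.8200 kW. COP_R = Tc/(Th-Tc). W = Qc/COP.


COP = 266.9990 / 46.5430 = 5.7366
W = 7.8200 / 5.7366 = 1.3632 kW

COP = 5.7366, W = 1.3632 kW


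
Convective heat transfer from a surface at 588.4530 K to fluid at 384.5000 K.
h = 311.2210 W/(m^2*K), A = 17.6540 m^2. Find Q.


dT = 203.9530 K
Q = 311.2210 * 17.6540 * 203.9530 = 1120578.0570 W

1120578.0570 W


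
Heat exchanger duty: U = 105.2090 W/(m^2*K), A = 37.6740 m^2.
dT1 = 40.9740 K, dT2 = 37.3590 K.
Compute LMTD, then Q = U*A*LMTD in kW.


LMTD = 39.1387 K
Q = 105.2090 * 37.6740 * 39.1387 = 155131.7863 W = 155.1318 kW

155.1318 kW


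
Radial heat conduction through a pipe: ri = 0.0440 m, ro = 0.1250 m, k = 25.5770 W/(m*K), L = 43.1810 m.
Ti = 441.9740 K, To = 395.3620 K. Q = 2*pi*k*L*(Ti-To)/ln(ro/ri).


dT = 46.6120 K
ln(ro/ri) = 1.0441
Q = 2*pi*25.5770*43.1810*46.6120 / 1.0441 = 309790.2776 W

309790.2776 W


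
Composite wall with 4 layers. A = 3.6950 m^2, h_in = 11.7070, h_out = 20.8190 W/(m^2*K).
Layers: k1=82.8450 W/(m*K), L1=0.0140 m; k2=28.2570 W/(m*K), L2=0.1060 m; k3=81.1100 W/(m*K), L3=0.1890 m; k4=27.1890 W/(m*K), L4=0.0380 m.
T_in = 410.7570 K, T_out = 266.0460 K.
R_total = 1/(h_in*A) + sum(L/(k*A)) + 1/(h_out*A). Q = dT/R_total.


R_conv_in = 1/(11.7070*3.6950) = 0.0231
R_1 = 0.0140/(82.8450*3.6950) = 4.5735e-05
R_2 = 0.1060/(28.2570*3.6950) = 0.0010
R_3 = 0.1890/(81.1100*3.6950) = 0.0006
R_4 = 0.0380/(27.1890*3.6950) = 0.0004
R_conv_out = 1/(20.8190*3.6950) = 0.0130
R_total = 0.0382 K/W
Q = 144.7110 / 0.0382 = 3789.5591 W

R_total = 0.0382 K/W, Q = 3789.5591 W


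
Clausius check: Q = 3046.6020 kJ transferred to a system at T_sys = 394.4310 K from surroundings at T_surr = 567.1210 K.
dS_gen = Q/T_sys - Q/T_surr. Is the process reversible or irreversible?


dS_sys = 3046.6020/394.4310 = 7.7240 kJ/K
dS_surr = -3046.6020/567.1210 = -5.3720 kJ/K
dS_gen = 7.7240 - 5.3720 = 2.3520 kJ/K (irreversible)

dS_gen = 2.3520 kJ/K, irreversible


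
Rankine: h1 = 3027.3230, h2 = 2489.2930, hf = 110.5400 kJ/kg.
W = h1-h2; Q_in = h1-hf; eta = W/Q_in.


W = 538.0300 kJ/kg
Q_in = 2916.7830 kJ/kg
eta = 0.1845 = 18.4460%

eta = 18.4460%


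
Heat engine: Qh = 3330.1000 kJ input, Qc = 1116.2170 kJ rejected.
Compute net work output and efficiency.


W = 3330.1000 - 1116.2170 = 2213.8830 kJ
eta = 2213.8830 / 3330.1000 = 0.6648 = 66.4810%

W = 2213.8830 kJ, eta = 66.4810%


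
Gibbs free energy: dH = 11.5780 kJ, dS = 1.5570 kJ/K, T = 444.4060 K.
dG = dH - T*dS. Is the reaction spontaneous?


T*dS = 444.4060 * 1.5570 = 691.9401 kJ
dG = 11.5780 - 691.9401 = -680.3621 kJ (spontaneous)

dG = -680.3621 kJ, spontaneous


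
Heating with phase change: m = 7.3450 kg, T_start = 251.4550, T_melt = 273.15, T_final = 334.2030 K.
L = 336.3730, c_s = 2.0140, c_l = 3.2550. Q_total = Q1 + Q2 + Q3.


Q1 (sensible, solid) = 7.3450 * 2.0140 * 21.6950 = 320.9304 kJ
Q2 (latent) = 7.3450 * 336.3730 = 2470.6597 kJ
Q3 (sensible, liquid) = 7.3450 * 3.2550 * 61.0530 = 1459.6536 kJ
Q_total = 4251.2437 kJ

4251.2437 kJ


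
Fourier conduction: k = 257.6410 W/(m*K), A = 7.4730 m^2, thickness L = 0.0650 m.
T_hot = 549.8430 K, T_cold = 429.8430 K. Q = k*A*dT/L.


dT = 120.0000 K
Q = 257.6410 * 7.4730 * 120.0000 / 0.0650 = 3554494.5102 W

3554494.5102 W


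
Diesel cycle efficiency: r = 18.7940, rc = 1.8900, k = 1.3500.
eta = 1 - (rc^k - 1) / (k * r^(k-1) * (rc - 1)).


r^(k-1) = 2.7919
rc^k = 2.3617
eta = 0.5941 = 59.4072%

59.4072%


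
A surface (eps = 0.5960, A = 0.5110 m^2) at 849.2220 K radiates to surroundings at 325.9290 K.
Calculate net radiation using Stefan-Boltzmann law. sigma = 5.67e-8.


T^4 = 5.2010e+11
Tsurr^4 = 1.1285e+10
Q = 0.5960 * 5.67e-8 * 0.5110 * 5.0881e+11 = 8786.3477 W

8786.3477 W


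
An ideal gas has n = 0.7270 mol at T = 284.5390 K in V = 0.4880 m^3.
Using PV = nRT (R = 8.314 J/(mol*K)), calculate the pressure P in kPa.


P = nRT/V = 0.7270 * 8.314 * 284.5390 / 0.4880
= 1719.8328 / 0.4880 = 3524.2476 Pa = 3.5242 kPa

3.5242 kPa


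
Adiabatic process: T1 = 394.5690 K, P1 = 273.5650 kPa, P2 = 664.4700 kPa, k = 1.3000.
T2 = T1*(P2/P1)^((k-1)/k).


(k-1)/k = 0.2308
(P2/P1)^exp = 1.2273
T2 = 394.5690 * 1.2273 = 484.2447 K

484.2447 K


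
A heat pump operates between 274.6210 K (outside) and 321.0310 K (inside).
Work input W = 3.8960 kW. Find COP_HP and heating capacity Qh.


COP = 321.0310 / 46.4100 = 6.9173
Qh = 6.9173 * 3.8960 = 26.9497 kW

COP = 6.9173, Qh = 26.9497 kW


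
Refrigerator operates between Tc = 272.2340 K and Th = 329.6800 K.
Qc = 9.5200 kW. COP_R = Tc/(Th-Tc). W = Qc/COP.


COP = 272.2340 / 57.4460 = 4.7390
W = 9.5200 / 4.7390 = 2.0089 kW

COP = 4.7390, W = 2.0089 kW


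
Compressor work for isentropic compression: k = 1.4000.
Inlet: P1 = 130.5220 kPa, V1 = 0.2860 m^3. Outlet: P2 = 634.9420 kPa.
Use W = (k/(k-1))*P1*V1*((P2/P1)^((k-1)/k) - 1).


(k-1)/k = 0.2857
(P2/P1)^exp = 1.5714
W = 3.5000 * 130.5220 * 0.2860 * (1.5714 - 1) = 74.6612 kJ

74.6612 kJ


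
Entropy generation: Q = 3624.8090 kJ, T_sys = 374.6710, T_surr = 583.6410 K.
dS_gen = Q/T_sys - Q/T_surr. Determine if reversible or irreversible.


dS_sys = 3624.8090/374.6710 = 9.6746 kJ/K
dS_surr = -3624.8090/583.6410 = -6.2107 kJ/K
dS_gen = 9.6746 - 6.2107 = 3.4640 kJ/K (irreversible)

dS_gen = 3.4640 kJ/K, irreversible


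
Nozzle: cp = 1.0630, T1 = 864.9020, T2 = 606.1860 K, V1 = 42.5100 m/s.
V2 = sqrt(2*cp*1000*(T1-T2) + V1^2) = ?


dT = 258.7160 K
2*cp*1000*dT = 550030.2160
V1^2 = 1807.1001
V2 = sqrt(551837.3161) = 742.8575 m/s

742.8575 m/s


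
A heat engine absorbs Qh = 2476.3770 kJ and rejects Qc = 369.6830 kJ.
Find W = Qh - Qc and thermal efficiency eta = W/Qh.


W = 2476.3770 - 369.6830 = 2106.6940 kJ
eta = 2106.6940 / 2476.3770 = 0.8507 = 85.0716%

W = 2106.6940 kJ, eta = 85.0716%


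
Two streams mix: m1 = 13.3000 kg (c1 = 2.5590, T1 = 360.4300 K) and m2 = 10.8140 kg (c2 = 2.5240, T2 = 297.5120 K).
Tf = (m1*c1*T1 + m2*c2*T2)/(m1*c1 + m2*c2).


num = 20387.5789
den = 61.3292
Tf = 332.4284 K

332.4284 K


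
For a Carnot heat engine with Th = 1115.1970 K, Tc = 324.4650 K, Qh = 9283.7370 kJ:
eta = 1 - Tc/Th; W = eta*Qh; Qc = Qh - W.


eta = 1 - 324.4650/1115.1970 = 0.7091
W = 0.7091 * 9283.7370 = 6582.6468 kJ
Qc = 9283.7370 - 6582.6468 = 2701.0902 kJ

eta = 70.9051%, W = 6582.6468 kJ, Qc = 2701.0902 kJ


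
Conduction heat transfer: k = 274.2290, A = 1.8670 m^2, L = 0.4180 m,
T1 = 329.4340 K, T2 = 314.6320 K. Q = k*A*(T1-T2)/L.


dT = 14.8020 K
Q = 274.2290 * 1.8670 * 14.8020 / 0.4180 = 18130.1675 W

18130.1675 W


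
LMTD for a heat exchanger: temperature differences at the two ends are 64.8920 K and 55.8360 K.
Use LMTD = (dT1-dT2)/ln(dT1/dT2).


dT1/dT2 = 1.1622
ln(dT1/dT2) = 0.1503
LMTD = 9.0560 / 0.1503 = 60.2506 K

60.2506 K


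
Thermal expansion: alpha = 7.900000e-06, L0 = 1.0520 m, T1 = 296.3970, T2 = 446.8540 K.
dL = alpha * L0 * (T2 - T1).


dT = 150.4570 K
dL = 7.900000e-06 * 1.0520 * 150.4570 = 0.001250 m
L_final = 1.053250 m

dL = 0.001250 m
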